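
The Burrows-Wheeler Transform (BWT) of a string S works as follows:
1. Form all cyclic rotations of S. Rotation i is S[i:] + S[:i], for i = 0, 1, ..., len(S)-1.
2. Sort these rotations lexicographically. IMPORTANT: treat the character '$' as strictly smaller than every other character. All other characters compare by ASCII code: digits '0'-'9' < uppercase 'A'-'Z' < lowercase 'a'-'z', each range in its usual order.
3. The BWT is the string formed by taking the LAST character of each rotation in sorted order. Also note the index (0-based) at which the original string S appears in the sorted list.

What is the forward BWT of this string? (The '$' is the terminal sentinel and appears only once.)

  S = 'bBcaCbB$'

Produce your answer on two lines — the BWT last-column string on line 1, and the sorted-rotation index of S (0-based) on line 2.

Answer: BbbacC$B
6

Derivation:
All 8 rotations (rotation i = S[i:]+S[:i]):
  rot[0] = bBcaCbB$
  rot[1] = BcaCbB$b
  rot[2] = caCbB$bB
  rot[3] = aCbB$bBc
  rot[4] = CbB$bBca
  rot[5] = bB$bBcaC
  rot[6] = B$bBcaCb
  rot[7] = $bBcaCbB
Sorted (with $ < everything):
  sorted[0] = $bBcaCbB  (last char: 'B')
  sorted[1] = B$bBcaCb  (last char: 'b')
  sorted[2] = BcaCbB$b  (last char: 'b')
  sorted[3] = CbB$bBca  (last char: 'a')
  sorted[4] = aCbB$bBc  (last char: 'c')
  sorted[5] = bB$bBcaC  (last char: 'C')
  sorted[6] = bBcaCbB$  (last char: '$')
  sorted[7] = caCbB$bB  (last char: 'B')
Last column: BbbacC$B
Original string S is at sorted index 6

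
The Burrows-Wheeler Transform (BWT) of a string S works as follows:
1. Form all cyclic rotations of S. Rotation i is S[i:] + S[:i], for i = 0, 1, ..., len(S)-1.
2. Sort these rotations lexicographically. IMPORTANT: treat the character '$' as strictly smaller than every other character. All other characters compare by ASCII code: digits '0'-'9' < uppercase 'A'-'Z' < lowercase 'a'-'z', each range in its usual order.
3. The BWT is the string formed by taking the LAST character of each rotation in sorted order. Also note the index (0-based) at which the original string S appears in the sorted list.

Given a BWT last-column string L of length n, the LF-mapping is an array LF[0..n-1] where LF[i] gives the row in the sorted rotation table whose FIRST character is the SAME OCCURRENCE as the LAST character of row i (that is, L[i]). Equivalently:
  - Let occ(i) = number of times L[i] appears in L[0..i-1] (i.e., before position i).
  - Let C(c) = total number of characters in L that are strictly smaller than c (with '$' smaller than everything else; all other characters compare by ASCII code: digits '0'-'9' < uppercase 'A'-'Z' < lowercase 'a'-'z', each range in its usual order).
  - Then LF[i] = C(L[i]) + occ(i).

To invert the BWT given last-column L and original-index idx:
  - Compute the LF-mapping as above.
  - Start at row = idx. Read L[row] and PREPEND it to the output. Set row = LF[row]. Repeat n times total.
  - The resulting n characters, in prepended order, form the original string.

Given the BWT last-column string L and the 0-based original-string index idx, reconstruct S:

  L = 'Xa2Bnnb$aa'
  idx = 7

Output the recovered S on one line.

Answer: banana2BX$

Derivation:
LF mapping: 3 4 1 2 8 9 7 0 5 6
Walk LF starting at row 7, prepending L[row]:
  step 1: row=7, L[7]='$', prepend. Next row=LF[7]=0
  step 2: row=0, L[0]='X', prepend. Next row=LF[0]=3
  step 3: row=3, L[3]='B', prepend. Next row=LF[3]=2
  step 4: row=2, L[2]='2', prepend. Next row=LF[2]=1
  step 5: row=1, L[1]='a', prepend. Next row=LF[1]=4
  step 6: row=4, L[4]='n', prepend. Next row=LF[4]=8
  step 7: row=8, L[8]='a', prepend. Next row=LF[8]=5
  step 8: row=5, L[5]='n', prepend. Next row=LF[5]=9
  step 9: row=9, L[9]='a', prepend. Next row=LF[9]=6
  step 10: row=6, L[6]='b', prepend. Next row=LF[6]=7
Reversed output: banana2BX$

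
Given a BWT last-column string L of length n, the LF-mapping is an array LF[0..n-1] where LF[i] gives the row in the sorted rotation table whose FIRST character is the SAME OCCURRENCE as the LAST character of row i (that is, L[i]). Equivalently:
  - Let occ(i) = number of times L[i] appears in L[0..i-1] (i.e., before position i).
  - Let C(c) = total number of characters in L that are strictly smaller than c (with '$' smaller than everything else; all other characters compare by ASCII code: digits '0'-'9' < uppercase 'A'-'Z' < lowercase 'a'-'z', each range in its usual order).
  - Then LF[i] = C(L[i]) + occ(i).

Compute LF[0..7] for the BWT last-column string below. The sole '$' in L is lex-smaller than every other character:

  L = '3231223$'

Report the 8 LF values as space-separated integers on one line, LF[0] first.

Answer: 5 2 6 1 3 4 7 0

Derivation:
Char counts: '$':1, '1':1, '2':3, '3':3
C (first-col start): C('$')=0, C('1')=1, C('2')=2, C('3')=5
L[0]='3': occ=0, LF[0]=C('3')+0=5+0=5
L[1]='2': occ=0, LF[1]=C('2')+0=2+0=2
L[2]='3': occ=1, LF[2]=C('3')+1=5+1=6
L[3]='1': occ=0, LF[3]=C('1')+0=1+0=1
L[4]='2': occ=1, LF[4]=C('2')+1=2+1=3
L[5]='2': occ=2, LF[5]=C('2')+2=2+2=4
L[6]='3': occ=2, LF[6]=C('3')+2=5+2=7
L[7]='$': occ=0, LF[7]=C('$')+0=0+0=0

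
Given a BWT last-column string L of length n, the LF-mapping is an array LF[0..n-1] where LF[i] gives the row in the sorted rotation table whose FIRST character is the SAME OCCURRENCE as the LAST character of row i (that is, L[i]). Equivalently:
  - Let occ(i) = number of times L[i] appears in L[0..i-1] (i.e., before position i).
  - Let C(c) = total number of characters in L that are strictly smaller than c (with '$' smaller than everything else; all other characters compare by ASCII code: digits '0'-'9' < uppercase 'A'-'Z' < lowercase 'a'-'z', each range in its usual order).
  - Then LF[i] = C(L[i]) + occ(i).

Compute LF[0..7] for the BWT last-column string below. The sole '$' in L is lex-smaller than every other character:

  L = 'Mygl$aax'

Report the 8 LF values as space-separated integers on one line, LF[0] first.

Char counts: '$':1, 'M':1, 'a':2, 'g':1, 'l':1, 'x':1, 'y':1
C (first-col start): C('$')=0, C('M')=1, C('a')=2, C('g')=4, C('l')=5, C('x')=6, C('y')=7
L[0]='M': occ=0, LF[0]=C('M')+0=1+0=1
L[1]='y': occ=0, LF[1]=C('y')+0=7+0=7
L[2]='g': occ=0, LF[2]=C('g')+0=4+0=4
L[3]='l': occ=0, LF[3]=C('l')+0=5+0=5
L[4]='$': occ=0, LF[4]=C('$')+0=0+0=0
L[5]='a': occ=0, LF[5]=C('a')+0=2+0=2
L[6]='a': occ=1, LF[6]=C('a')+1=2+1=3
L[7]='x': occ=0, LF[7]=C('x')+0=6+0=6

Answer: 1 7 4 5 0 2 3 6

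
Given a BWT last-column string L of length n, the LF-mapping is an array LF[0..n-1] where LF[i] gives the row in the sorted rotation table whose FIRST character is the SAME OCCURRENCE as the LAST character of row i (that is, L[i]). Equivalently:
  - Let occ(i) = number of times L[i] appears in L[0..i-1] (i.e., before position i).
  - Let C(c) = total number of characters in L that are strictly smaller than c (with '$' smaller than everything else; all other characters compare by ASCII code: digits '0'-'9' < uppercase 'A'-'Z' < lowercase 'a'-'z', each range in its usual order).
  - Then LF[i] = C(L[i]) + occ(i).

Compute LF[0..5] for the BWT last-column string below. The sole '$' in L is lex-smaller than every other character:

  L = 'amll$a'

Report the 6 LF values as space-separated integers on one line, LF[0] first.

Char counts: '$':1, 'a':2, 'l':2, 'm':1
C (first-col start): C('$')=0, C('a')=1, C('l')=3, C('m')=5
L[0]='a': occ=0, LF[0]=C('a')+0=1+0=1
L[1]='m': occ=0, LF[1]=C('m')+0=5+0=5
L[2]='l': occ=0, LF[2]=C('l')+0=3+0=3
L[3]='l': occ=1, LF[3]=C('l')+1=3+1=4
L[4]='$': occ=0, LF[4]=C('$')+0=0+0=0
L[5]='a': occ=1, LF[5]=C('a')+1=1+1=2

Answer: 1 5 3 4 0 2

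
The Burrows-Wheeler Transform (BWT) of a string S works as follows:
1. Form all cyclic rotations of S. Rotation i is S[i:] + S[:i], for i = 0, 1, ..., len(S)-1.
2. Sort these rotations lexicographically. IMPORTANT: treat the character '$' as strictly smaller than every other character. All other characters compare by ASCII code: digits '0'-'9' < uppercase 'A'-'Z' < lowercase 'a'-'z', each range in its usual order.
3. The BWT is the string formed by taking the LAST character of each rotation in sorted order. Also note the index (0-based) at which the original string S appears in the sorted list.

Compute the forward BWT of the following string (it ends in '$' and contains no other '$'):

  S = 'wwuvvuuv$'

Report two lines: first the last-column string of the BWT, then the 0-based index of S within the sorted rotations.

Answer: vvuwuvuw$
8

Derivation:
All 9 rotations (rotation i = S[i:]+S[:i]):
  rot[0] = wwuvvuuv$
  rot[1] = wuvvuuv$w
  rot[2] = uvvuuv$ww
  rot[3] = vvuuv$wwu
  rot[4] = vuuv$wwuv
  rot[5] = uuv$wwuvv
  rot[6] = uv$wwuvvu
  rot[7] = v$wwuvvuu
  rot[8] = $wwuvvuuv
Sorted (with $ < everything):
  sorted[0] = $wwuvvuuv  (last char: 'v')
  sorted[1] = uuv$wwuvv  (last char: 'v')
  sorted[2] = uv$wwuvvu  (last char: 'u')
  sorted[3] = uvvuuv$ww  (last char: 'w')
  sorted[4] = v$wwuvvuu  (last char: 'u')
  sorted[5] = vuuv$wwuv  (last char: 'v')
  sorted[6] = vvuuv$wwu  (last char: 'u')
  sorted[7] = wuvvuuv$w  (last char: 'w')
  sorted[8] = wwuvvuuv$  (last char: '$')
Last column: vvuwuvuw$
Original string S is at sorted index 8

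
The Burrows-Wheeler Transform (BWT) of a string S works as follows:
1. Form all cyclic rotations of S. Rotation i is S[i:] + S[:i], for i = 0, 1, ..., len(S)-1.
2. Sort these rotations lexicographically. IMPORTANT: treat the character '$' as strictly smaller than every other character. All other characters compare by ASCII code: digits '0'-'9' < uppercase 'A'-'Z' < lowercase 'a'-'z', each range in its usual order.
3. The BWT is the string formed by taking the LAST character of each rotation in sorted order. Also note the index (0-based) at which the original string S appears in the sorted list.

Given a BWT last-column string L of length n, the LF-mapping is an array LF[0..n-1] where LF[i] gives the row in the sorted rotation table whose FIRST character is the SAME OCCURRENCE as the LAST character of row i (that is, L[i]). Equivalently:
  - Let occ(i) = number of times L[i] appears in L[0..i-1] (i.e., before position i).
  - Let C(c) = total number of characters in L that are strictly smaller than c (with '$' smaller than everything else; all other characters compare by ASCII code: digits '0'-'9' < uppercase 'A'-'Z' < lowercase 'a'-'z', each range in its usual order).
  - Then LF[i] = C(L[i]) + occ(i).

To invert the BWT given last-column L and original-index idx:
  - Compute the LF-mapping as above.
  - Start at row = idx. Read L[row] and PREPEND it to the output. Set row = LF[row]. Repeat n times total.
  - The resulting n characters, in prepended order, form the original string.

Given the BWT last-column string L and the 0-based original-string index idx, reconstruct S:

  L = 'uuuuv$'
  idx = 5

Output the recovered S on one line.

LF mapping: 1 2 3 4 5 0
Walk LF starting at row 5, prepending L[row]:
  step 1: row=5, L[5]='$', prepend. Next row=LF[5]=0
  step 2: row=0, L[0]='u', prepend. Next row=LF[0]=1
  step 3: row=1, L[1]='u', prepend. Next row=LF[1]=2
  step 4: row=2, L[2]='u', prepend. Next row=LF[2]=3
  step 5: row=3, L[3]='u', prepend. Next row=LF[3]=4
  step 6: row=4, L[4]='v', prepend. Next row=LF[4]=5
Reversed output: vuuuu$

Answer: vuuuu$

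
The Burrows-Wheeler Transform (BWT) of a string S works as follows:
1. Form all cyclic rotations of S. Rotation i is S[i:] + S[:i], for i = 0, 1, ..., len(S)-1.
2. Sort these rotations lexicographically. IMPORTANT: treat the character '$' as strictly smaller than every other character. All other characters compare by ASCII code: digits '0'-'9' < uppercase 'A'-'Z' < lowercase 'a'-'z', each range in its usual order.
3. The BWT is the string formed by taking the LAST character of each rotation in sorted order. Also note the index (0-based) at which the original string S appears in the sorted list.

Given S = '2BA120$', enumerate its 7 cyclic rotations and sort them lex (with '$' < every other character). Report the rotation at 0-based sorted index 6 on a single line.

All 7 rotations (rotation i = S[i:]+S[:i]):
  rot[0] = 2BA120$
  rot[1] = BA120$2
  rot[2] = A120$2B
  rot[3] = 120$2BA
  rot[4] = 20$2BA1
  rot[5] = 0$2BA12
  rot[6] = $2BA120
Sorted (with $ < everything):
  sorted[0] = $2BA120
  sorted[1] = 0$2BA12
  sorted[2] = 120$2BA
  sorted[3] = 20$2BA1
  sorted[4] = 2BA120$
  sorted[5] = A120$2B
  sorted[6] = BA120$2
sorted[6] = BA120$2

Answer: BA120$2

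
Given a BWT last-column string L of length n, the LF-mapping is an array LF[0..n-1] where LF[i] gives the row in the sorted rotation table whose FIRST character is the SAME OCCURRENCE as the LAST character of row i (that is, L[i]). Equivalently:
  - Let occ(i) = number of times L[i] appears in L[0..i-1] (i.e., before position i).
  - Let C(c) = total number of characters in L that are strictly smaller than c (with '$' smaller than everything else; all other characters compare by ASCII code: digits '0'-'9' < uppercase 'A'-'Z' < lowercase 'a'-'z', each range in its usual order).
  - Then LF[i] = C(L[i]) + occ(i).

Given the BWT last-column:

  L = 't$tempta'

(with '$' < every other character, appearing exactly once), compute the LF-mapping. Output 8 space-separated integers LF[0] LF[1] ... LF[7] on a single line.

Char counts: '$':1, 'a':1, 'e':1, 'm':1, 'p':1, 't':3
C (first-col start): C('$')=0, C('a')=1, C('e')=2, C('m')=3, C('p')=4, C('t')=5
L[0]='t': occ=0, LF[0]=C('t')+0=5+0=5
L[1]='$': occ=0, LF[1]=C('$')+0=0+0=0
L[2]='t': occ=1, LF[2]=C('t')+1=5+1=6
L[3]='e': occ=0, LF[3]=C('e')+0=2+0=2
L[4]='m': occ=0, LF[4]=C('m')+0=3+0=3
L[5]='p': occ=0, LF[5]=C('p')+0=4+0=4
L[6]='t': occ=2, LF[6]=C('t')+2=5+2=7
L[7]='a': occ=0, LF[7]=C('a')+0=1+0=1

Answer: 5 0 6 2 3 4 7 1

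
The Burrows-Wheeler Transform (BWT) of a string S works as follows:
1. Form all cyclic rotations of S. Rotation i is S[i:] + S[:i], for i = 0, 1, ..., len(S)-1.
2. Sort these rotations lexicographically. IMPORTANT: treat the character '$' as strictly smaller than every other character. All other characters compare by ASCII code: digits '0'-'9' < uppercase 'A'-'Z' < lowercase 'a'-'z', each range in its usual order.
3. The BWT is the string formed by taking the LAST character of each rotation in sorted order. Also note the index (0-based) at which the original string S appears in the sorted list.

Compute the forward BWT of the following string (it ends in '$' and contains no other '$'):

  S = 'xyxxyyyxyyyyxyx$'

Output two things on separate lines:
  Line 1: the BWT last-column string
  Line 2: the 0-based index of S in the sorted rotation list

All 16 rotations (rotation i = S[i:]+S[:i]):
  rot[0] = xyxxyyyxyyyyxyx$
  rot[1] = yxxyyyxyyyyxyx$x
  rot[2] = xxyyyxyyyyxyx$xy
  rot[3] = xyyyxyyyyxyx$xyx
  rot[4] = yyyxyyyyxyx$xyxx
  rot[5] = yyxyyyyxyx$xyxxy
  rot[6] = yxyyyyxyx$xyxxyy
  rot[7] = xyyyyxyx$xyxxyyy
  rot[8] = yyyyxyx$xyxxyyyx
  rot[9] = yyyxyx$xyxxyyyxy
  rot[10] = yyxyx$xyxxyyyxyy
  rot[11] = yxyx$xyxxyyyxyyy
  rot[12] = xyx$xyxxyyyxyyyy
  rot[13] = yx$xyxxyyyxyyyyx
  rot[14] = x$xyxxyyyxyyyyxy
  rot[15] = $xyxxyyyxyyyyxyx
Sorted (with $ < everything):
  sorted[0] = $xyxxyyyxyyyyxyx  (last char: 'x')
  sorted[1] = x$xyxxyyyxyyyyxy  (last char: 'y')
  sorted[2] = xxyyyxyyyyxyx$xy  (last char: 'y')
  sorted[3] = xyx$xyxxyyyxyyyy  (last char: 'y')
  sorted[4] = xyxxyyyxyyyyxyx$  (last char: '$')
  sorted[5] = xyyyxyyyyxyx$xyx  (last char: 'x')
  sorted[6] = xyyyyxyx$xyxxyyy  (last char: 'y')
  sorted[7] = yx$xyxxyyyxyyyyx  (last char: 'x')
  sorted[8] = yxxyyyxyyyyxyx$x  (last char: 'x')
  sorted[9] = yxyx$xyxxyyyxyyy  (last char: 'y')
  sorted[10] = yxyyyyxyx$xyxxyy  (last char: 'y')
  sorted[11] = yyxyx$xyxxyyyxyy  (last char: 'y')
  sorted[12] = yyxyyyyxyx$xyxxy  (last char: 'y')
  sorted[13] = yyyxyx$xyxxyyyxy  (last char: 'y')
  sorted[14] = yyyxyyyyxyx$xyxx  (last char: 'x')
  sorted[15] = yyyyxyx$xyxxyyyx  (last char: 'x')
Last column: xyyy$xyxxyyyyyxx
Original string S is at sorted index 4

Answer: xyyy$xyxxyyyyyxx
4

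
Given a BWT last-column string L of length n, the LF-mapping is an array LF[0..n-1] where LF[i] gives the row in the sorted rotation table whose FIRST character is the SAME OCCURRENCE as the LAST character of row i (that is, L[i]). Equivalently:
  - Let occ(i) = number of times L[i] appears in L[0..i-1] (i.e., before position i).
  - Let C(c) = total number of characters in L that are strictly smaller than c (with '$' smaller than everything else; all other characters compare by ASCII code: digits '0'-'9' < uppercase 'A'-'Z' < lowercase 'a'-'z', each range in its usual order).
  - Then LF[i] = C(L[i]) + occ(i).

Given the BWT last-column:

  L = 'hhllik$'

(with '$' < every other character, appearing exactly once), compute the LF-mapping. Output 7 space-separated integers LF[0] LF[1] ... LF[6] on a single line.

Char counts: '$':1, 'h':2, 'i':1, 'k':1, 'l':2
C (first-col start): C('$')=0, C('h')=1, C('i')=3, C('k')=4, C('l')=5
L[0]='h': occ=0, LF[0]=C('h')+0=1+0=1
L[1]='h': occ=1, LF[1]=C('h')+1=1+1=2
L[2]='l': occ=0, LF[2]=C('l')+0=5+0=5
L[3]='l': occ=1, LF[3]=C('l')+1=5+1=6
L[4]='i': occ=0, LF[4]=C('i')+0=3+0=3
L[5]='k': occ=0, LF[5]=C('k')+0=4+0=4
L[6]='$': occ=0, LF[6]=C('$')+0=0+0=0

Answer: 1 2 5 6 3 4 0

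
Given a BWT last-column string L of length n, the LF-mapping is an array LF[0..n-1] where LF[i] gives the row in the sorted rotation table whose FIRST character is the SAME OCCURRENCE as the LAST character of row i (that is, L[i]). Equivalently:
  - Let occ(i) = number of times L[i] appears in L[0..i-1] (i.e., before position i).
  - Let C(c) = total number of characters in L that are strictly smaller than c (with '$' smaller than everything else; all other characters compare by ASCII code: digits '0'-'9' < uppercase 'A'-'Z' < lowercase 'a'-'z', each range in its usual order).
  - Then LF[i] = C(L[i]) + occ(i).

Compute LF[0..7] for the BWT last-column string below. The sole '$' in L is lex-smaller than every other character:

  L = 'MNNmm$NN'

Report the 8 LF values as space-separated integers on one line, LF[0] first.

Answer: 1 2 3 6 7 0 4 5

Derivation:
Char counts: '$':1, 'M':1, 'N':4, 'm':2
C (first-col start): C('$')=0, C('M')=1, C('N')=2, C('m')=6
L[0]='M': occ=0, LF[0]=C('M')+0=1+0=1
L[1]='N': occ=0, LF[1]=C('N')+0=2+0=2
L[2]='N': occ=1, LF[2]=C('N')+1=2+1=3
L[3]='m': occ=0, LF[3]=C('m')+0=6+0=6
L[4]='m': occ=1, LF[4]=C('m')+1=6+1=7
L[5]='$': occ=0, LF[5]=C('$')+0=0+0=0
L[6]='N': occ=2, LF[6]=C('N')+2=2+2=4
L[7]='N': occ=3, LF[7]=C('N')+3=2+3=5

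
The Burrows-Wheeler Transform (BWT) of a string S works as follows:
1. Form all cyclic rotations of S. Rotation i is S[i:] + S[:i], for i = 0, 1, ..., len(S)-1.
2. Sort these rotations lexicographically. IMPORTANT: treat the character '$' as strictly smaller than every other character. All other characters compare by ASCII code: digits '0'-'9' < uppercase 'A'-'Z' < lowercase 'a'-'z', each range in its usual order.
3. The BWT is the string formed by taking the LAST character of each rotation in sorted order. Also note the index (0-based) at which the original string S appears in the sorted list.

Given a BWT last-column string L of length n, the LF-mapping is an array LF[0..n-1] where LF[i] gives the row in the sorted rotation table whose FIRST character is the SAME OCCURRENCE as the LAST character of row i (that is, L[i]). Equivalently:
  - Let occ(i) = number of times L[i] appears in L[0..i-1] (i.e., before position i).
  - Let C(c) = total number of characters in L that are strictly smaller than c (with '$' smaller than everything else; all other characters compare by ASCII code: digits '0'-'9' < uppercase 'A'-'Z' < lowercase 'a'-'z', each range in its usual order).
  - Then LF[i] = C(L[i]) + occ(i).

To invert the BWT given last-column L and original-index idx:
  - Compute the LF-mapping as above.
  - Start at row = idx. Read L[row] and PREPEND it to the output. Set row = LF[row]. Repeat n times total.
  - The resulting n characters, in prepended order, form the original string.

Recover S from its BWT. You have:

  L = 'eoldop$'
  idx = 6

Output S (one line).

Answer: poodle$

Derivation:
LF mapping: 2 4 3 1 5 6 0
Walk LF starting at row 6, prepending L[row]:
  step 1: row=6, L[6]='$', prepend. Next row=LF[6]=0
  step 2: row=0, L[0]='e', prepend. Next row=LF[0]=2
  step 3: row=2, L[2]='l', prepend. Next row=LF[2]=3
  step 4: row=3, L[3]='d', prepend. Next row=LF[3]=1
  step 5: row=1, L[1]='o', prepend. Next row=LF[1]=4
  step 6: row=4, L[4]='o', prepend. Next row=LF[4]=5
  step 7: row=5, L[5]='p', prepend. Next row=LF[5]=6
Reversed output: poodle$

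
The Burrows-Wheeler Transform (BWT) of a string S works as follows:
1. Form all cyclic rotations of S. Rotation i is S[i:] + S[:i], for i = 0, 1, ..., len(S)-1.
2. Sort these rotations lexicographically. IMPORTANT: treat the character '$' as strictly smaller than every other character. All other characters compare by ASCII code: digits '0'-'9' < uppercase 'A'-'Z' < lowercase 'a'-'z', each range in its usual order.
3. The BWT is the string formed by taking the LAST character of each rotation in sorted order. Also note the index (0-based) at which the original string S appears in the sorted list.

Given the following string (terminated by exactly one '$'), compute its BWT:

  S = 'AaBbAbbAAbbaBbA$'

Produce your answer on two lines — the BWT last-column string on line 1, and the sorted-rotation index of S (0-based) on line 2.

All 16 rotations (rotation i = S[i:]+S[:i]):
  rot[0] = AaBbAbbAAbbaBbA$
  rot[1] = aBbAbbAAbbaBbA$A
  rot[2] = BbAbbAAbbaBbA$Aa
  rot[3] = bAbbAAbbaBbA$AaB
  rot[4] = AbbAAbbaBbA$AaBb
  rot[5] = bbAAbbaBbA$AaBbA
  rot[6] = bAAbbaBbA$AaBbAb
  rot[7] = AAbbaBbA$AaBbAbb
  rot[8] = AbbaBbA$AaBbAbbA
  rot[9] = bbaBbA$AaBbAbbAA
  rot[10] = baBbA$AaBbAbbAAb
  rot[11] = aBbA$AaBbAbbAAbb
  rot[12] = BbA$AaBbAbbAAbba
  rot[13] = bA$AaBbAbbAAbbaB
  rot[14] = A$AaBbAbbAAbbaBb
  rot[15] = $AaBbAbbAAbbaBbA
Sorted (with $ < everything):
  sorted[0] = $AaBbAbbAAbbaBbA  (last char: 'A')
  sorted[1] = A$AaBbAbbAAbbaBb  (last char: 'b')
  sorted[2] = AAbbaBbA$AaBbAbb  (last char: 'b')
  sorted[3] = AaBbAbbAAbbaBbA$  (last char: '$')
  sorted[4] = AbbAAbbaBbA$AaBb  (last char: 'b')
  sorted[5] = AbbaBbA$AaBbAbbA  (last char: 'A')
  sorted[6] = BbA$AaBbAbbAAbba  (last char: 'a')
  sorted[7] = BbAbbAAbbaBbA$Aa  (last char: 'a')
  sorted[8] = aBbA$AaBbAbbAAbb  (last char: 'b')
  sorted[9] = aBbAbbAAbbaBbA$A  (last char: 'A')
  sorted[10] = bA$AaBbAbbAAbbaB  (last char: 'B')
  sorted[11] = bAAbbaBbA$AaBbAb  (last char: 'b')
  sorted[12] = bAbbAAbbaBbA$AaB  (last char: 'B')
  sorted[13] = baBbA$AaBbAbbAAb  (last char: 'b')
  sorted[14] = bbAAbbaBbA$AaBbA  (last char: 'A')
  sorted[15] = bbaBbA$AaBbAbbAA  (last char: 'A')
Last column: Abb$bAaabABbBbAA
Original string S is at sorted index 3

Answer: Abb$bAaabABbBbAA
3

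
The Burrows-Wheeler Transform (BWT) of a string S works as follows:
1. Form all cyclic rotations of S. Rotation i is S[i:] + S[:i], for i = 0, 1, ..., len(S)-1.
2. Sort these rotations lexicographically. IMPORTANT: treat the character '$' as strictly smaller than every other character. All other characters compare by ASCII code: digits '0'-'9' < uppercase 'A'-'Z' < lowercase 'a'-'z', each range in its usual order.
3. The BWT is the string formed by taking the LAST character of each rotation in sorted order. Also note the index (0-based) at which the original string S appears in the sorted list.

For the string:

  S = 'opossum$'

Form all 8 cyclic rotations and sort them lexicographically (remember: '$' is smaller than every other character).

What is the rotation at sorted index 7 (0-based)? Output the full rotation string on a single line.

Answer: um$oposs

Derivation:
All 8 rotations (rotation i = S[i:]+S[:i]):
  rot[0] = opossum$
  rot[1] = possum$o
  rot[2] = ossum$op
  rot[3] = ssum$opo
  rot[4] = sum$opos
  rot[5] = um$oposs
  rot[6] = m$opossu
  rot[7] = $opossum
Sorted (with $ < everything):
  sorted[0] = $opossum
  sorted[1] = m$opossu
  sorted[2] = opossum$
  sorted[3] = ossum$op
  sorted[4] = possum$o
  sorted[5] = ssum$opo
  sorted[6] = sum$opos
  sorted[7] = um$oposs
sorted[7] = um$oposs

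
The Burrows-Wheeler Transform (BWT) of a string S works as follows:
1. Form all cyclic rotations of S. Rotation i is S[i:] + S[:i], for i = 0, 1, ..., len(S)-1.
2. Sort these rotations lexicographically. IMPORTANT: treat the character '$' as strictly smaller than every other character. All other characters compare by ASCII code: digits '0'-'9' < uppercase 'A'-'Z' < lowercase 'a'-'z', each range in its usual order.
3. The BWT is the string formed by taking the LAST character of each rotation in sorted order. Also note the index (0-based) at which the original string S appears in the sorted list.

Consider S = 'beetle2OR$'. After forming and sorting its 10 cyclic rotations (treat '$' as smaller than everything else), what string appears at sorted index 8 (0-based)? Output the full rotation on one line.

All 10 rotations (rotation i = S[i:]+S[:i]):
  rot[0] = beetle2OR$
  rot[1] = eetle2OR$b
  rot[2] = etle2OR$be
  rot[3] = tle2OR$bee
  rot[4] = le2OR$beet
  rot[5] = e2OR$beetl
  rot[6] = 2OR$beetle
  rot[7] = OR$beetle2
  rot[8] = R$beetle2O
  rot[9] = $beetle2OR
Sorted (with $ < everything):
  sorted[0] = $beetle2OR
  sorted[1] = 2OR$beetle
  sorted[2] = OR$beetle2
  sorted[3] = R$beetle2O
  sorted[4] = beetle2OR$
  sorted[5] = e2OR$beetl
  sorted[6] = eetle2OR$b
  sorted[7] = etle2OR$be
  sorted[8] = le2OR$beet
  sorted[9] = tle2OR$bee
sorted[8] = le2OR$beet

Answer: le2OR$beet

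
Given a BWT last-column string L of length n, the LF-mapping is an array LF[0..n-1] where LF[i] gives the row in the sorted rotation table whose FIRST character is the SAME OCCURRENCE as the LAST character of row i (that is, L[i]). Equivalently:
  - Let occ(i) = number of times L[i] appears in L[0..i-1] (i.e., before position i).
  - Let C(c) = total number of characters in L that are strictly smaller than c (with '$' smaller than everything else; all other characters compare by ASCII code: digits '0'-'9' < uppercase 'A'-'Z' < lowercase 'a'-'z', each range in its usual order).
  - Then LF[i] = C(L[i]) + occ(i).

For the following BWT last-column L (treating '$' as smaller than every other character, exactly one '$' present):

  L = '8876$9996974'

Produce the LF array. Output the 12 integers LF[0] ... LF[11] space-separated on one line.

Answer: 6 7 4 2 0 8 9 10 3 11 5 1

Derivation:
Char counts: '$':1, '4':1, '6':2, '7':2, '8':2, '9':4
C (first-col start): C('$')=0, C('4')=1, C('6')=2, C('7')=4, C('8')=6, C('9')=8
L[0]='8': occ=0, LF[0]=C('8')+0=6+0=6
L[1]='8': occ=1, LF[1]=C('8')+1=6+1=7
L[2]='7': occ=0, LF[2]=C('7')+0=4+0=4
L[3]='6': occ=0, LF[3]=C('6')+0=2+0=2
L[4]='$': occ=0, LF[4]=C('$')+0=0+0=0
L[5]='9': occ=0, LF[5]=C('9')+0=8+0=8
L[6]='9': occ=1, LF[6]=C('9')+1=8+1=9
L[7]='9': occ=2, LF[7]=C('9')+2=8+2=10
L[8]='6': occ=1, LF[8]=C('6')+1=2+1=3
L[9]='9': occ=3, LF[9]=C('9')+3=8+3=11
L[10]='7': occ=1, LF[10]=C('7')+1=4+1=5
L[11]='4': occ=0, LF[11]=C('4')+0=1+0=1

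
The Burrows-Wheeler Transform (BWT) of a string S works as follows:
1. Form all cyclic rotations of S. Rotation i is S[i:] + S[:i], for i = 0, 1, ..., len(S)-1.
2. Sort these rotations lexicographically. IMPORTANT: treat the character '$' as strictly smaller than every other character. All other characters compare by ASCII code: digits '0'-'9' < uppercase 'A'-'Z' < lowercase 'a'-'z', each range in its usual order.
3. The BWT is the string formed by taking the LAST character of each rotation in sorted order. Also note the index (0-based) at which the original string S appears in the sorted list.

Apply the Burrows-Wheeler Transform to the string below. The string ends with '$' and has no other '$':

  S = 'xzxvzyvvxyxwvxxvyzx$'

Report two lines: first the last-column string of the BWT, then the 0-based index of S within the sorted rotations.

All 20 rotations (rotation i = S[i:]+S[:i]):
  rot[0] = xzxvzyvvxyxwvxxvyzx$
  rot[1] = zxvzyvvxyxwvxxvyzx$x
  rot[2] = xvzyvvxyxwvxxvyzx$xz
  rot[3] = vzyvvxyxwvxxvyzx$xzx
  rot[4] = zyvvxyxwvxxvyzx$xzxv
  rot[5] = yvvxyxwvxxvyzx$xzxvz
  rot[6] = vvxyxwvxxvyzx$xzxvzy
  rot[7] = vxyxwvxxvyzx$xzxvzyv
  rot[8] = xyxwvxxvyzx$xzxvzyvv
  rot[9] = yxwvxxvyzx$xzxvzyvvx
  rot[10] = xwvxxvyzx$xzxvzyvvxy
  rot[11] = wvxxvyzx$xzxvzyvvxyx
  rot[12] = vxxvyzx$xzxvzyvvxyxw
  rot[13] = xxvyzx$xzxvzyvvxyxwv
  rot[14] = xvyzx$xzxvzyvvxyxwvx
  rot[15] = vyzx$xzxvzyvvxyxwvxx
  rot[16] = yzx$xzxvzyvvxyxwvxxv
  rot[17] = zx$xzxvzyvvxyxwvxxvy
  rot[18] = x$xzxvzyvvxyxwvxxvyz
  rot[19] = $xzxvzyvvxyxwvxxvyzx
Sorted (with $ < everything):
  sorted[0] = $xzxvzyvvxyxwvxxvyzx  (last char: 'x')
  sorted[1] = vvxyxwvxxvyzx$xzxvzy  (last char: 'y')
  sorted[2] = vxxvyzx$xzxvzyvvxyxw  (last char: 'w')
  sorted[3] = vxyxwvxxvyzx$xzxvzyv  (last char: 'v')
  sorted[4] = vyzx$xzxvzyvvxyxwvxx  (last char: 'x')
  sorted[5] = vzyvvxyxwvxxvyzx$xzx  (last char: 'x')
  sorted[6] = wvxxvyzx$xzxvzyvvxyx  (last char: 'x')
  sorted[7] = x$xzxvzyvvxyxwvxxvyz  (last char: 'z')
  sorted[8] = xvyzx$xzxvzyvvxyxwvx  (last char: 'x')
  sorted[9] = xvzyvvxyxwvxxvyzx$xz  (last char: 'z')
  sorted[10] = xwvxxvyzx$xzxvzyvvxy  (last char: 'y')
  sorted[11] = xxvyzx$xzxvzyvvxyxwv  (last char: 'v')
  sorted[12] = xyxwvxxvyzx$xzxvzyvv  (last char: 'v')
  sorted[13] = xzxvzyvvxyxwvxxvyzx$  (last char: '$')
  sorted[14] = yvvxyxwvxxvyzx$xzxvz  (last char: 'z')
  sorted[15] = yxwvxxvyzx$xzxvzyvvx  (last char: 'x')
  sorted[16] = yzx$xzxvzyvvxyxwvxxv  (last char: 'v')
  sorted[17] = zx$xzxvzyvvxyxwvxxvy  (last char: 'y')
  sorted[18] = zxvzyvvxyxwvxxvyzx$x  (last char: 'x')
  sorted[19] = zyvvxyxwvxxvyzx$xzxv  (last char: 'v')
Last column: xywvxxxzxzyvv$zxvyxv
Original string S is at sorted index 13

Answer: xywvxxxzxzyvv$zxvyxv
13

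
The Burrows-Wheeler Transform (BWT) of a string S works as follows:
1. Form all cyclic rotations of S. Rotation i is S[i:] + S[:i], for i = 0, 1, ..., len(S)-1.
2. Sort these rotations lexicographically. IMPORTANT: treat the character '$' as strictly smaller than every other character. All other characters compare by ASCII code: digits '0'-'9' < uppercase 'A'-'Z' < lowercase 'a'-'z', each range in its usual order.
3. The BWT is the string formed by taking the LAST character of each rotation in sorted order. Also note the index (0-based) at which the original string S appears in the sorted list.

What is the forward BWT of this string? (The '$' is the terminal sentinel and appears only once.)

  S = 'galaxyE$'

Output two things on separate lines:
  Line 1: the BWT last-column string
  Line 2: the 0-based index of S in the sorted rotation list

Answer: Eygl$aax
4

Derivation:
All 8 rotations (rotation i = S[i:]+S[:i]):
  rot[0] = galaxyE$
  rot[1] = alaxyE$g
  rot[2] = laxyE$ga
  rot[3] = axyE$gal
  rot[4] = xyE$gala
  rot[5] = yE$galax
  rot[6] = E$galaxy
  rot[7] = $galaxyE
Sorted (with $ < everything):
  sorted[0] = $galaxyE  (last char: 'E')
  sorted[1] = E$galaxy  (last char: 'y')
  sorted[2] = alaxyE$g  (last char: 'g')
  sorted[3] = axyE$gal  (last char: 'l')
  sorted[4] = galaxyE$  (last char: '$')
  sorted[5] = laxyE$ga  (last char: 'a')
  sorted[6] = xyE$gala  (last char: 'a')
  sorted[7] = yE$galax  (last char: 'x')
Last column: Eygl$aax
Original string S is at sorted index 4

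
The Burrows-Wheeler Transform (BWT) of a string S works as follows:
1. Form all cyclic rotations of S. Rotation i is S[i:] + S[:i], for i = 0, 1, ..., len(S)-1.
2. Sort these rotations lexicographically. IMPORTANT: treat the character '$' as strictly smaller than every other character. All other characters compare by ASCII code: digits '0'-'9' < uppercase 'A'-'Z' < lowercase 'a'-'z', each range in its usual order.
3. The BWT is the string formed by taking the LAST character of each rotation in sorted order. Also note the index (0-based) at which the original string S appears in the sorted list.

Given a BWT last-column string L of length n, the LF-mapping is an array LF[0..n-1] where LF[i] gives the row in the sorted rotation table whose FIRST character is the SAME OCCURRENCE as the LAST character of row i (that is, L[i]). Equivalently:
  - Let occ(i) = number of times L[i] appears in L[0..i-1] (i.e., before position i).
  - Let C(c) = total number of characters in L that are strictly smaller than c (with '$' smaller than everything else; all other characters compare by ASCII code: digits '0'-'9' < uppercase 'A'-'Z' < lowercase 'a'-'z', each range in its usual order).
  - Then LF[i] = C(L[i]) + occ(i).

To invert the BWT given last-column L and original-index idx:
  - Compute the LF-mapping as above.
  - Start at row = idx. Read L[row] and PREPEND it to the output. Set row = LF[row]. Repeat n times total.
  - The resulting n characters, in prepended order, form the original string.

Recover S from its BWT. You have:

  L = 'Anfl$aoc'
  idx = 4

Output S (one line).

LF mapping: 1 6 4 5 0 2 7 3
Walk LF starting at row 4, prepending L[row]:
  step 1: row=4, L[4]='$', prepend. Next row=LF[4]=0
  step 2: row=0, L[0]='A', prepend. Next row=LF[0]=1
  step 3: row=1, L[1]='n', prepend. Next row=LF[1]=6
  step 4: row=6, L[6]='o', prepend. Next row=LF[6]=7
  step 5: row=7, L[7]='c', prepend. Next row=LF[7]=3
  step 6: row=3, L[3]='l', prepend. Next row=LF[3]=5
  step 7: row=5, L[5]='a', prepend. Next row=LF[5]=2
  step 8: row=2, L[2]='f', prepend. Next row=LF[2]=4
Reversed output: falconA$

Answer: falconA$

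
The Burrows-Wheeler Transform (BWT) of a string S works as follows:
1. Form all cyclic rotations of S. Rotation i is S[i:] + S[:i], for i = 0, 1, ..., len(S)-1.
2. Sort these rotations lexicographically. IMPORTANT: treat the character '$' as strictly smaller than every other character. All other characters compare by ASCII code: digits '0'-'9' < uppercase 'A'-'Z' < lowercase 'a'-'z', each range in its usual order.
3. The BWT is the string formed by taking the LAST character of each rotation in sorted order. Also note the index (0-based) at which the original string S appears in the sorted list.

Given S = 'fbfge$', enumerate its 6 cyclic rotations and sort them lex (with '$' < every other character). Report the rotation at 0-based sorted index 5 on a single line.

All 6 rotations (rotation i = S[i:]+S[:i]):
  rot[0] = fbfge$
  rot[1] = bfge$f
  rot[2] = fge$fb
  rot[3] = ge$fbf
  rot[4] = e$fbfg
  rot[5] = $fbfge
Sorted (with $ < everything):
  sorted[0] = $fbfge
  sorted[1] = bfge$f
  sorted[2] = e$fbfg
  sorted[3] = fbfge$
  sorted[4] = fge$fb
  sorted[5] = ge$fbf
sorted[5] = ge$fbf

Answer: ge$fbf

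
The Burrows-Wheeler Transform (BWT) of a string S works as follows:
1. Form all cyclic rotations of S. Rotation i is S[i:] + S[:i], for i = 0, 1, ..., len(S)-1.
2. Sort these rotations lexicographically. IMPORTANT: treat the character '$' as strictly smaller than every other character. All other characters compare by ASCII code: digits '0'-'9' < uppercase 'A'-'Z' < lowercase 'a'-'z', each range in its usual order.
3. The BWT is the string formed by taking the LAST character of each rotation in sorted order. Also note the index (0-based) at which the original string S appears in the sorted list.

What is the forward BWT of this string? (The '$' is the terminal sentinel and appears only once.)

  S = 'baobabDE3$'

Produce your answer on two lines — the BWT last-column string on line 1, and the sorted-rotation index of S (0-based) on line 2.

Answer: 3EbDbbao$a
8

Derivation:
All 10 rotations (rotation i = S[i:]+S[:i]):
  rot[0] = baobabDE3$
  rot[1] = aobabDE3$b
  rot[2] = obabDE3$ba
  rot[3] = babDE3$bao
  rot[4] = abDE3$baob
  rot[5] = bDE3$baoba
  rot[6] = DE3$baobab
  rot[7] = E3$baobabD
  rot[8] = 3$baobabDE
  rot[9] = $baobabDE3
Sorted (with $ < everything):
  sorted[0] = $baobabDE3  (last char: '3')
  sorted[1] = 3$baobabDE  (last char: 'E')
  sorted[2] = DE3$baobab  (last char: 'b')
  sorted[3] = E3$baobabD  (last char: 'D')
  sorted[4] = abDE3$baob  (last char: 'b')
  sorted[5] = aobabDE3$b  (last char: 'b')
  sorted[6] = bDE3$baoba  (last char: 'a')
  sorted[7] = babDE3$bao  (last char: 'o')
  sorted[8] = baobabDE3$  (last char: '$')
  sorted[9] = obabDE3$ba  (last char: 'a')
Last column: 3EbDbbao$a
Original string S is at sorted index 8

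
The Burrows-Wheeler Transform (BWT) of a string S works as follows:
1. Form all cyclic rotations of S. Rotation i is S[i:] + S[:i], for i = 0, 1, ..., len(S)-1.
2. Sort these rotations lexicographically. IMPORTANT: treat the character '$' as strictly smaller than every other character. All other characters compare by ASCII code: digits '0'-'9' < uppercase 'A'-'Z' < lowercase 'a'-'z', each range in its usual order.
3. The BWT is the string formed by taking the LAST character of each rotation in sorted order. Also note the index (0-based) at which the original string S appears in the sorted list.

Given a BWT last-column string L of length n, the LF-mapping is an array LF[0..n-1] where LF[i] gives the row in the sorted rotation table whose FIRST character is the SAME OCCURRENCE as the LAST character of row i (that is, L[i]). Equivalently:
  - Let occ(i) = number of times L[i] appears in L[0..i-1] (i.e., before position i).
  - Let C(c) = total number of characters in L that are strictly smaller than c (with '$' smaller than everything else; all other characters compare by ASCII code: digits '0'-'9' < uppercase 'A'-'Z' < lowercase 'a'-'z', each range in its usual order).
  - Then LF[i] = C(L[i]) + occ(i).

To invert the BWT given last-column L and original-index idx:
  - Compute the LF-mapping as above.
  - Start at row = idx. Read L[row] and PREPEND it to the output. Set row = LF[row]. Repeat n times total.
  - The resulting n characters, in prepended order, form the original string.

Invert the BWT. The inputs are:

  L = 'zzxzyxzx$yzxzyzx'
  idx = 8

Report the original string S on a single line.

LF mapping: 9 10 1 11 6 2 12 3 0 7 13 4 14 8 15 5
Walk LF starting at row 8, prepending L[row]:
  step 1: row=8, L[8]='$', prepend. Next row=LF[8]=0
  step 2: row=0, L[0]='z', prepend. Next row=LF[0]=9
  step 3: row=9, L[9]='y', prepend. Next row=LF[9]=7
  step 4: row=7, L[7]='x', prepend. Next row=LF[7]=3
  step 5: row=3, L[3]='z', prepend. Next row=LF[3]=11
  step 6: row=11, L[11]='x', prepend. Next row=LF[11]=4
  step 7: row=4, L[4]='y', prepend. Next row=LF[4]=6
  step 8: row=6, L[6]='z', prepend. Next row=LF[6]=12
  step 9: row=12, L[12]='z', prepend. Next row=LF[12]=14
  step 10: row=14, L[14]='z', prepend. Next row=LF[14]=15
  step 11: row=15, L[15]='x', prepend. Next row=LF[15]=5
  step 12: row=5, L[5]='x', prepend. Next row=LF[5]=2
  step 13: row=2, L[2]='x', prepend. Next row=LF[2]=1
  step 14: row=1, L[1]='z', prepend. Next row=LF[1]=10
  step 15: row=10, L[10]='z', prepend. Next row=LF[10]=13
  step 16: row=13, L[13]='y', prepend. Next row=LF[13]=8
Reversed output: yzzxxxzzzyxzxyz$

Answer: yzzxxxzzzyxzxyz$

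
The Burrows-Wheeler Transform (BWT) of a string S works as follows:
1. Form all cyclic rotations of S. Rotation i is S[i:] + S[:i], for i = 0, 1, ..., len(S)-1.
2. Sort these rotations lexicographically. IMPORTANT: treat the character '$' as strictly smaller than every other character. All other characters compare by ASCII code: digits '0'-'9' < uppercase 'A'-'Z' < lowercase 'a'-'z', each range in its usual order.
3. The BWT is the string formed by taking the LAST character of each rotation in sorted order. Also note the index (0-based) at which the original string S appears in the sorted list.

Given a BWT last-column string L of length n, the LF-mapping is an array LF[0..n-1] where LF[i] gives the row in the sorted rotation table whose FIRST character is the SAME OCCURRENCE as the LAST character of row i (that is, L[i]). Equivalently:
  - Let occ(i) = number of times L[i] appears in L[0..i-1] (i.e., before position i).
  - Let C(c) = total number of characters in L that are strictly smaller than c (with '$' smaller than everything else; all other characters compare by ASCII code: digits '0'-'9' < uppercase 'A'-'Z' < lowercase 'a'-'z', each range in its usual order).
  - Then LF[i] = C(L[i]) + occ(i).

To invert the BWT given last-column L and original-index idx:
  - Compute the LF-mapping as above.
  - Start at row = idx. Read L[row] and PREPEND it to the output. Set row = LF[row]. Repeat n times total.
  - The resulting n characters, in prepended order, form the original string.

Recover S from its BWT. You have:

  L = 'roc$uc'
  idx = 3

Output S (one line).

Answer: occur$

Derivation:
LF mapping: 4 3 1 0 5 2
Walk LF starting at row 3, prepending L[row]:
  step 1: row=3, L[3]='$', prepend. Next row=LF[3]=0
  step 2: row=0, L[0]='r', prepend. Next row=LF[0]=4
  step 3: row=4, L[4]='u', prepend. Next row=LF[4]=5
  step 4: row=5, L[5]='c', prepend. Next row=LF[5]=2
  step 5: row=2, L[2]='c', prepend. Next row=LF[2]=1
  step 6: row=1, L[1]='o', prepend. Next row=LF[1]=3
Reversed output: occur$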